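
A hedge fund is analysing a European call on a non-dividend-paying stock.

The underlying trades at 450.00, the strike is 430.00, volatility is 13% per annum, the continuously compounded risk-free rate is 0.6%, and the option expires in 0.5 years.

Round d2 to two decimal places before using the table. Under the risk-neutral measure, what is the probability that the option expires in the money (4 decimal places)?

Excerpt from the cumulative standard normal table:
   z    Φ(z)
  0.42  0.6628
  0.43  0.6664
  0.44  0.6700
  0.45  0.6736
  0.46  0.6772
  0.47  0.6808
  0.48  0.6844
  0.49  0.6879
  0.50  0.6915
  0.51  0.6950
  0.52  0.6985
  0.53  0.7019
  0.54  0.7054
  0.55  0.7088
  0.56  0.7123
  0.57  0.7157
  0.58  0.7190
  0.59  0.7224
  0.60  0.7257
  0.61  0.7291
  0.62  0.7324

0.6844

T = 0.5;  σ√T = 0.0919
d₁ = [ln(450/430) + (0.006 + ½·0.13²)·0.5] / (σ√T) = (0.0455 + 0.0072) / 0.0919 = 0.5732 ⇒ 0.57
d₂ = 0.5732 − 0.0919 = 0.4812 ⇒ 0.48
Risk-neutral Pr[S_T > K] = N(d₂) = N(0.48) = 0.6844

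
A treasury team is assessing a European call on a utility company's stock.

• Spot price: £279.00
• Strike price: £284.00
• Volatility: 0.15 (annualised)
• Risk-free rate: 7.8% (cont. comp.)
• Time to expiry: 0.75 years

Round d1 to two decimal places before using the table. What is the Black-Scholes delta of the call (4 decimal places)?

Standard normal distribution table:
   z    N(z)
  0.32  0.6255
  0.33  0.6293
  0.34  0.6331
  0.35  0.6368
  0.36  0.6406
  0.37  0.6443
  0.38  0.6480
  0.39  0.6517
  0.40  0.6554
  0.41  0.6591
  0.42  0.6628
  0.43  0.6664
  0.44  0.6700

0.6480

σ√T = 0.15·√0.75 = 0.1299
d₁ = [ln(279/284) + (0.078 + 0.15²/2)·0.75] / 0.1299 = [-0.0178 + 0.0669] / 0.1299 = 0.3785 → 0.38
N(d₁) = N(0.38) = 0.6480
Δ_call = N(d₁) = 0.6480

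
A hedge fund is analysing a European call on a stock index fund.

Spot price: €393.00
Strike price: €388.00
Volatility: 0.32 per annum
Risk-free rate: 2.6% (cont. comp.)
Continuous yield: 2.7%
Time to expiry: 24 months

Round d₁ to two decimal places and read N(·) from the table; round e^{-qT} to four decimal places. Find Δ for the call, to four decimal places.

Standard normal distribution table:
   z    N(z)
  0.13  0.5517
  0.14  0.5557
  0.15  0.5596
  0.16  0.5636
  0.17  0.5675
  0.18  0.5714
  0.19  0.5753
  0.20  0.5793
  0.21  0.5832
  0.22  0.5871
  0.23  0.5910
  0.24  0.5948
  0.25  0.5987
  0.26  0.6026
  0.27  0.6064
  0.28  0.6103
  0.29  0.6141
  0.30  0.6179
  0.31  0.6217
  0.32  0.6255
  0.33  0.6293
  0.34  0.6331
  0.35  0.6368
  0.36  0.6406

σ√T = 0.32·√2 = 0.4525
ln(S/K) + (r − q + σ²/2)T = ln(393/388) + (0.026 − 0.027 + 0.32²/2)·2 = 0.0128 + 0.1004 = 0.1132
d₁ = 0.1132 / 0.4525 = 0.2501 ≈ 0.25
N(d₁) = N(0.25) = 0.5987
Δ_call = e^(−qT)·N(d₁) = 0.9474·0.5987 = 0.5672

0.5672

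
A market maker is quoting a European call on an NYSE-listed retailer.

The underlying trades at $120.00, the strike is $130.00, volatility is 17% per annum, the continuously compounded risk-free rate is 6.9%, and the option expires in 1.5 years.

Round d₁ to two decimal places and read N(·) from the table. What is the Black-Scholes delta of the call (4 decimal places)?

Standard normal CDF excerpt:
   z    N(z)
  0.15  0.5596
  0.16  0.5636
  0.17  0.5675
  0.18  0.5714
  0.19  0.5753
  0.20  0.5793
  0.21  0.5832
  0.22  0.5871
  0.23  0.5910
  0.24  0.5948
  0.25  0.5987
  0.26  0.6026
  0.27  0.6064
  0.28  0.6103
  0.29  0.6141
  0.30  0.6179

σ√T = 0.17·√1.5 = 0.2082
d₁ = [ln(120/130) + (0.069 + 0.17²/2)·1.5] / 0.2082 = [-0.0800 + 0.1252] / 0.2082 = 0.2168 which rounds to 0.22
N(d₁) = N(0.22) = 0.5871
Δ_call = N(d₁) = 0.5871

0.5871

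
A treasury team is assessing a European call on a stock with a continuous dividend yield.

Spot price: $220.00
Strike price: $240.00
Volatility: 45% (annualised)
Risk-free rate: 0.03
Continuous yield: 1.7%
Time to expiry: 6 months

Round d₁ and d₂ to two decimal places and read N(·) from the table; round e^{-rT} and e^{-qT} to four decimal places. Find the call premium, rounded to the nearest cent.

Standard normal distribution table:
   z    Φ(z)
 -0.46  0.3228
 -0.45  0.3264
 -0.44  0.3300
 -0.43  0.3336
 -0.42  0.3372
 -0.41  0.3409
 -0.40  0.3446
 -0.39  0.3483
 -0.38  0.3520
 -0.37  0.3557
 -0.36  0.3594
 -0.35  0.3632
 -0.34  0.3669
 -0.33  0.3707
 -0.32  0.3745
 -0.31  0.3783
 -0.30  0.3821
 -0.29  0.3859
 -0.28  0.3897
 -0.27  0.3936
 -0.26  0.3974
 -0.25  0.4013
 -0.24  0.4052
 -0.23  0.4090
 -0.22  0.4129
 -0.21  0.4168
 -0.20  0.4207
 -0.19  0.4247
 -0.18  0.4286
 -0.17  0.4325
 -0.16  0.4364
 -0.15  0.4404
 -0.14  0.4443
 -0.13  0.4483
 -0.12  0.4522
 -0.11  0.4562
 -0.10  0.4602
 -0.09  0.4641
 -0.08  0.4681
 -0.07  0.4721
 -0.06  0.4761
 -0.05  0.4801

$20.64

T = 0.5;  σ√T = 0.3182
d₁ = [ln(220/240) + (0.03 − 0.017 + ½·0.45²)·0.5] / (σ√T) = (-0.0870 + 0.0571) / 0.3182 = -0.0939 ≈ -0.09
d₂ = -0.0939 − 0.3182 = -0.4121 ≈ -0.41
e^(−qT) = e^(−0.017·0.5) = 0.9915;  e^(−rT) = e^(−0.03·0.5) = 0.9851
N(d₁) = N(-0.09) = 0.4641;  N(d₂) = N(-0.41) = 0.3409
C = 220·0.9915·0.4641 − 240·0.9851·0.3409 = 101.2341 − 80.5969 = 20.6372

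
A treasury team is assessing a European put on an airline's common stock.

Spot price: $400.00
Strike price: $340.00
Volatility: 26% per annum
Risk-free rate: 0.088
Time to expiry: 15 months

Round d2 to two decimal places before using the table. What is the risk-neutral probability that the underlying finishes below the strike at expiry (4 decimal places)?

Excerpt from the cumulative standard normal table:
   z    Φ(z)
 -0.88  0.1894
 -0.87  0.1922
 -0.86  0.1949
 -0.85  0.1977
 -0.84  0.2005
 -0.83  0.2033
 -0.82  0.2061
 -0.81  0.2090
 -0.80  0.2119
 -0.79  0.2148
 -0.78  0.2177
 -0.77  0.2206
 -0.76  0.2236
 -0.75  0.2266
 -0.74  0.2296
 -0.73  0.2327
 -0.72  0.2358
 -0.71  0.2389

0.2148

T = 1.25;  σ√T = 0.2907
ln(S/K) + (r + σ²/2)T = ln(400/340) + (0.088 + 0.26²/2)·1.25 = 0.1625 + 0.1522 = 0.3148
d₁ = 0.3148 / 0.2907 = 1.0828 ⇒ 1.08
d₂ = d₁ − σ√T = 1.0828 − 0.2907 = 0.7921 ⇒ 0.79
Pr(exercise) under Q = N(−d₂) = N(-0.79) = 0.2148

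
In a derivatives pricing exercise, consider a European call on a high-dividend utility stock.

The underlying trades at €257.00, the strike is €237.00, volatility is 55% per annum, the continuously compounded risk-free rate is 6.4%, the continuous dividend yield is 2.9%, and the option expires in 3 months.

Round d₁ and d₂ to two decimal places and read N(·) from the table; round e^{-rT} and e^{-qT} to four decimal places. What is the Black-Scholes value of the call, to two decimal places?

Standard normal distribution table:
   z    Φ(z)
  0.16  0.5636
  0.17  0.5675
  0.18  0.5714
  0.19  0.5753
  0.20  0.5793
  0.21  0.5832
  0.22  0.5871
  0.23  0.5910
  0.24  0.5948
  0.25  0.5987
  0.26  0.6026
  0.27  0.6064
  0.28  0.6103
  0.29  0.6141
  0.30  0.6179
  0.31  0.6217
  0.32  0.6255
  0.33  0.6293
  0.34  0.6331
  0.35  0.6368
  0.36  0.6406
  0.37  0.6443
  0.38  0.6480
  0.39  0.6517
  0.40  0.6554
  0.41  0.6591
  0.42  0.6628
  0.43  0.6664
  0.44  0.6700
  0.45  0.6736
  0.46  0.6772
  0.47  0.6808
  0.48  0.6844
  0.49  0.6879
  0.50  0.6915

σ√T = 0.55·√0.25 = 0.2750
d₁ = [ln(257/237) + (0.064 − 0.029 + ½·0.55²)·0.25] / (σ√T) = (0.0810 + 0.0466) / 0.2750 = 0.4639 ≈ 0.46
d₂ = 0.4639 − 0.2750 = 0.1889 ≈ 0.19
exp(−qT) = exp(−0.029·0.25) = 0.9928;  exp(−rT) = exp(−0.064·0.25) = 0.9841
C = 257·0.9928·N(0.46) − 237·0.9841·N(0.19) = 257·0.9928·0.6772 − 237·0.9841·0.5753 = 172.7873 − 134.1782 = 38.6091

€38.61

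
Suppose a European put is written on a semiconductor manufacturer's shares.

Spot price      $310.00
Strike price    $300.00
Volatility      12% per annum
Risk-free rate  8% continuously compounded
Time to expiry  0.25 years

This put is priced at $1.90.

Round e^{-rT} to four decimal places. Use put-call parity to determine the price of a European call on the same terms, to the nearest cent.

$17.84

e^(−rT) = e^(−0.08·0.25) = 0.9802
Put-call parity: C − P = S − K·e^(−rT) = 310 − 300·0.9802 = 310 − 294.0600 = 15.9400
C = P + (C − P) = 1.90 + (15.9400) = 17.8400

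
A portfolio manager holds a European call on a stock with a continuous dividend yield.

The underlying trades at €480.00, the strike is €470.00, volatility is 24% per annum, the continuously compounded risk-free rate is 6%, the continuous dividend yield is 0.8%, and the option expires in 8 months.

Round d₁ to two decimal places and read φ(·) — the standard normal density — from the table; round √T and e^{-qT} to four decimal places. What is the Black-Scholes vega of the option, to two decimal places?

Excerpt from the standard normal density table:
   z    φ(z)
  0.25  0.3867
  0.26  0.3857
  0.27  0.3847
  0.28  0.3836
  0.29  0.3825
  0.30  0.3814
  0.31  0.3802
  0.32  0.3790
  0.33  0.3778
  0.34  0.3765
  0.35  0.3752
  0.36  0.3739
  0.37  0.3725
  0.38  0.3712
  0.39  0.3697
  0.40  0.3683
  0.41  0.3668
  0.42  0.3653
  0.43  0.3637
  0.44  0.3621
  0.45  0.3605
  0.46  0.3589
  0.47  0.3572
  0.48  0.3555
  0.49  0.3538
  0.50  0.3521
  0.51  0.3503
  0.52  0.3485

σ√T = 0.24 × 0.8165 = 0.1960
d₁ = [ln(480/470) + (0.06 − 0.008 + 0.24²/2)·0.6667] / 0.1960 = [0.0211 + 0.0539] / 0.1960 = 0.3823 ≈ 0.38
√T = √0.6667 = 0.8165
φ(d₁) = φ(0.38) = 0.3712
exp(−qT) = exp(−0.008·0.6667) = 0.9947
vega = S·exp(−qT)·φ(d₁)·√T = 480·0.9947·0.3712·0.8165 = 144.7097

144.71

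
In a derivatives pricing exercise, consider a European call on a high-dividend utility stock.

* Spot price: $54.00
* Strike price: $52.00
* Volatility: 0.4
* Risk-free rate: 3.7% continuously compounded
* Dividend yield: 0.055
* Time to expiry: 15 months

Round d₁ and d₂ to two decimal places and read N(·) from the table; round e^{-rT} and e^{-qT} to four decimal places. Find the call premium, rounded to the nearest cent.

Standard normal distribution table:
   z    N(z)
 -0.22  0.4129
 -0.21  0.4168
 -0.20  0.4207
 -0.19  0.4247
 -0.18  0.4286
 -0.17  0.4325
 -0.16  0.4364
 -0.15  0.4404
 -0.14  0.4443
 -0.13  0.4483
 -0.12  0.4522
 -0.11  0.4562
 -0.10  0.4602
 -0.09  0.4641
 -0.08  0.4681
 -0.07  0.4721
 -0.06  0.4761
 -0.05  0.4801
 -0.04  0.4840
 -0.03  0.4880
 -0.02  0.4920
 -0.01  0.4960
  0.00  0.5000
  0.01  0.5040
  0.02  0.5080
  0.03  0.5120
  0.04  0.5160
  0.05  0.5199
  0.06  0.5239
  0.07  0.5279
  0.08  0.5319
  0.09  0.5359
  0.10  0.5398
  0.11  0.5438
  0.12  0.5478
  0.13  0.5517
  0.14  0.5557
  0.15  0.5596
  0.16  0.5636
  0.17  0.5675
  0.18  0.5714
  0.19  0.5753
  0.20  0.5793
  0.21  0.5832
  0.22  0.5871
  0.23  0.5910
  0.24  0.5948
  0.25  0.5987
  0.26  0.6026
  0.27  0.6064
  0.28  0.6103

σ√T = 0.4 × 1.1180 = 0.4472
d₁ = [ln(54/52) + (0.037 − 0.055 + 0.4²/2)·1.25] / 0.4472 = [0.0377 + 0.0775] / 0.4472 = 0.2577 which rounds to 0.26
d₂ = d₁ − σ√T = 0.2577 − 0.4472 = -0.1895 which rounds to -0.19
e^(−qT) = e^(−0.055·1.25) = 0.9336;  e^(−rT) = e^(−0.037·1.25) = 0.9548
N(d₁) = N(0.26) = 0.6026;  N(d₂) = N(-0.19) = 0.4247
C = 54·0.9336·0.6026 − 52·0.9548·0.4247 = 30.3797 − 21.0862 = 9.2935

$9.29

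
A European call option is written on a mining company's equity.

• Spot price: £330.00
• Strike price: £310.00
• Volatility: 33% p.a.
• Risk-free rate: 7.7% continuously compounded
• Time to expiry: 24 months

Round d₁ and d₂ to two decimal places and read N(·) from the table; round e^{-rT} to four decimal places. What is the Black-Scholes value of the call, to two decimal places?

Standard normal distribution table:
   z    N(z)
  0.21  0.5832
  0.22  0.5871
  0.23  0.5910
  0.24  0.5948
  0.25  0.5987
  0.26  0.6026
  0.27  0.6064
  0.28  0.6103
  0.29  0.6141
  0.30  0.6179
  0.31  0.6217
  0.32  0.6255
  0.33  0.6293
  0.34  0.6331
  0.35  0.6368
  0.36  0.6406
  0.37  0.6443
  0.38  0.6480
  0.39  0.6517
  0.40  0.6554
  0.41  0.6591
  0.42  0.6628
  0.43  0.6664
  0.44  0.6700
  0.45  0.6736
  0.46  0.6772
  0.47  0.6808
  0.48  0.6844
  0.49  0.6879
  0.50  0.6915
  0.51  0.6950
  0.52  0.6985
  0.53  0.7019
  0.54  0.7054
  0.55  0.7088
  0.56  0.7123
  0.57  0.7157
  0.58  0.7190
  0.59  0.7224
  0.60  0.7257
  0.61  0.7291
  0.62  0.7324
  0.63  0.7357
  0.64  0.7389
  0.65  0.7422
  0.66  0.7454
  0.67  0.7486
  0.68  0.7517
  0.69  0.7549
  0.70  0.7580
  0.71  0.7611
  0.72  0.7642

£93.07

T = 2;  σ√T = 0.4667
d₁ = [ln(330/310) + (0.077 + 0.33²/2)·2] / 0.4667 = [0.0625 + 0.2629] / 0.4667 = 0.6973 ≈ 0.70
d₂ = d₁ − σ√T = 0.6973 − 0.4667 = 0.2306 ≈ 0.23
exp(−rT) = exp(−0.077·2) = 0.8573
N(d₁) = N(0.70) = 0.7580;  N(d₂) = N(0.23) = 0.5910
C = 330·0.7580 − 310·0.8573·0.5910 = 250.1400 − 157.0659 = 93.0741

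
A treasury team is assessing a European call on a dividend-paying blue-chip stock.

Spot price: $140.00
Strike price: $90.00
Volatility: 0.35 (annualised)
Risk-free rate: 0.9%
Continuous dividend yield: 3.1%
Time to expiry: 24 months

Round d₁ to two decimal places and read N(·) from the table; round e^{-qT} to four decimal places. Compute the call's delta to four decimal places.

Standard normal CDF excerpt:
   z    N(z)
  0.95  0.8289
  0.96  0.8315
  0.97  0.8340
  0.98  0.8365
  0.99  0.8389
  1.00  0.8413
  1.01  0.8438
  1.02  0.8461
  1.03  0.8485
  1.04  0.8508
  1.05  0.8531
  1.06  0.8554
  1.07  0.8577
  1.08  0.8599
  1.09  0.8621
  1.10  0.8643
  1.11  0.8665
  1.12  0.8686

σ√T = 0.35 × 1.4142 = 0.4950
d₁ = [ln(140/90) + (0.009 − 0.031 + 0.35²/2)·2] / 0.4950 = [0.4418 + 0.0785] / 0.4950 = 1.0512 which rounds to 1.05
N(d₁) = N(1.05) = 0.8531
Δ_call = e^(−qT)·N(d₁) = 0.9399·0.8531 = 0.8018

0.8018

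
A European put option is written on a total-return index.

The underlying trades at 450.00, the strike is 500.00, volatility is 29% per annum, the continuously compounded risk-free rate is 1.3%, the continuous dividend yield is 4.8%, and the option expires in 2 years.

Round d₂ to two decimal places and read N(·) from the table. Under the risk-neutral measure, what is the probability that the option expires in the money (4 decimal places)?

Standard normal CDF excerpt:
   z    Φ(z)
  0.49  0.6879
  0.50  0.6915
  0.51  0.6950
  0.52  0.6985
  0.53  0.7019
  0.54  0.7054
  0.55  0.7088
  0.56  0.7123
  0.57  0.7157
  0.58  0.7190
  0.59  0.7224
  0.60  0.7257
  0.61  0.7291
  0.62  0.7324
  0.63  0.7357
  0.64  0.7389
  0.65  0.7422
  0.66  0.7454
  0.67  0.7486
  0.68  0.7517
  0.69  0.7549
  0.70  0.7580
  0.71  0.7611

0.7357

T = 2;  σ√T = 0.4101
d₁ = [ln(450/500) + (0.013 − 0.048 + 0.29²/2)·2] / 0.4101 = [-0.1054 + 0.0141] / 0.4101 = -0.2225 ≈ -0.22
d₂ = d₁ − σ√T = -0.2225 − 0.4101 = -0.6326 ≈ -0.63
Pr(exercise) under Q = N(−d₂) = N(0.63) = 0.7357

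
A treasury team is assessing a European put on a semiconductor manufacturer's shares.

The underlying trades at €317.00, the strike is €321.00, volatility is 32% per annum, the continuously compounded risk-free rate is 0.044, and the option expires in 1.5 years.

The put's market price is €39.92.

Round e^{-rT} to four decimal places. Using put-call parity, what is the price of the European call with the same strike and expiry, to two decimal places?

€56.43

e^(−rT) = e^(−0.044·1.5) = 0.9361
Put-call parity: C − P = S − K·e^(−rT) = 317 − 321·0.9361 = 317 − 300.4881 = 16.5119
C = P + (C − P) = 39.92 + (16.5119) = 56.4319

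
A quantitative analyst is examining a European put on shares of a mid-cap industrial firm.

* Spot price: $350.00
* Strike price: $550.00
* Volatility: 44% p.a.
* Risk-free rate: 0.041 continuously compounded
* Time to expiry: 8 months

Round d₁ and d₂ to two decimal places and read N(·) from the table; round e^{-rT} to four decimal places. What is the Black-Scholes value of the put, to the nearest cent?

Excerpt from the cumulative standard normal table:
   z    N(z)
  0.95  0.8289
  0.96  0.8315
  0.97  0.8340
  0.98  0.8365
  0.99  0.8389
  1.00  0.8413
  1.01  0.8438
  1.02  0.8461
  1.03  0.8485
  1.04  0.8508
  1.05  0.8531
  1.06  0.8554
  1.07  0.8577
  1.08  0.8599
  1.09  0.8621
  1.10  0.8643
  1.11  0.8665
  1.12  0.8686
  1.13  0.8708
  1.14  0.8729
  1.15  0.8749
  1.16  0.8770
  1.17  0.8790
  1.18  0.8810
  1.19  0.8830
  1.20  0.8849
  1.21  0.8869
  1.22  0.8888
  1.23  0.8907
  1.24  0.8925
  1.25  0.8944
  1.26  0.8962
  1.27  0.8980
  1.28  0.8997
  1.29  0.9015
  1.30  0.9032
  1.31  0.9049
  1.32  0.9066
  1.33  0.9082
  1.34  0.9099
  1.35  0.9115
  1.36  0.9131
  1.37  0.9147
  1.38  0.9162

σ√T = 0.44 × 0.8165 = 0.3593
d₁ = [ln(350/550) + (0.041 + 0.44²/2)·0.6667] / 0.3593 = [-0.4520 + 0.0919] / 0.3593 = -1.0024 → -1.00
d₂ = d₁ − σ√T = -1.0024 − 0.3593 = -1.3617 → -1.36
e^(−rT) = e^(−0.041·0.6667) = 0.9730
N(−d₂) = N(1.36) = 0.9131;  N(−d₁) = N(1.00) = 0.8413
P = 550·0.9730·0.9131 − 350·0.8413 = 488.6455 − 294.4550 = 194.1905

$194.19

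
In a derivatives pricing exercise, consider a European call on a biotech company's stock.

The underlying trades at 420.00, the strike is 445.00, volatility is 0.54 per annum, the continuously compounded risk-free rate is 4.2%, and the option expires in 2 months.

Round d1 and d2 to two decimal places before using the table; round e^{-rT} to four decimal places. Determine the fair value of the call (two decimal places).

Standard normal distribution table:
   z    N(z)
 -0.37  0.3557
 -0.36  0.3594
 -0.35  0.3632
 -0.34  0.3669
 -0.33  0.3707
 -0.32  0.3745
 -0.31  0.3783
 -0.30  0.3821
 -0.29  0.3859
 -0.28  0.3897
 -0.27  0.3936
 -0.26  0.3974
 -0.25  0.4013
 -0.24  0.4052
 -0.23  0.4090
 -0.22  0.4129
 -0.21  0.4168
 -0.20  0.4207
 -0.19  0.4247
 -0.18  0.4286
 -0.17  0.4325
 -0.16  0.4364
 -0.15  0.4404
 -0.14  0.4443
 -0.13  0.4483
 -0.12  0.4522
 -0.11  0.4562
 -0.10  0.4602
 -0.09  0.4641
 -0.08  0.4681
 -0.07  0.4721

σ√T = 0.54 × 0.4082 = 0.2205
d₁ = [ln(420/445) + (0.042 + 0.54²/2)·0.1667] / 0.2205 = [-0.0578 + 0.0313] / 0.2205 = -0.1203 ⇒ -0.12
d₂ = d₁ − σ√T = -0.1203 − 0.2205 = -0.3407 ⇒ -0.34
exp(−rT) = exp(−0.042·0.1667) = 0.9930
N(d₁) = N(-0.12) = 0.4522;  N(d₂) = N(-0.34) = 0.3669
C = 420·0.4522 − 445·0.9930·0.3669 = 189.9240 − 162.1276 = 27.7964

27.80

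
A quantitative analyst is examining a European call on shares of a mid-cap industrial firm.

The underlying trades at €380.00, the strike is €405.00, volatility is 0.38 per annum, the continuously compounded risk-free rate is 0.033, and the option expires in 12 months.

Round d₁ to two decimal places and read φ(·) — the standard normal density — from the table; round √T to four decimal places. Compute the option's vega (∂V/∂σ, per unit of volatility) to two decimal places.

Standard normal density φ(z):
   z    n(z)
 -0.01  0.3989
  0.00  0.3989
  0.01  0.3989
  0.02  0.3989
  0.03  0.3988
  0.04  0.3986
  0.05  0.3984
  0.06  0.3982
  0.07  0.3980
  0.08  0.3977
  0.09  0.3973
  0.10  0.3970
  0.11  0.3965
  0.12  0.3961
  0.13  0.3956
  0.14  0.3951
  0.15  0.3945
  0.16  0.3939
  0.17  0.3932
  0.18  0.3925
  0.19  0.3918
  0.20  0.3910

150.67

T = 1;  σ√T = 0.3800
ln(S/K) + (r + σ²/2)T = ln(380/405) + (0.033 + 0.38²/2)·1 = -0.0637 + 0.1052 = 0.0415
d₁ = 0.0415 / 0.3800 = 0.1092 which rounds to 0.11
√T = √1 = 1.0000
φ(d₁) = φ(0.11) = 0.3965
vega = S·φ(d₁)·√T = 380·0.3965·1.0000 = 150.6700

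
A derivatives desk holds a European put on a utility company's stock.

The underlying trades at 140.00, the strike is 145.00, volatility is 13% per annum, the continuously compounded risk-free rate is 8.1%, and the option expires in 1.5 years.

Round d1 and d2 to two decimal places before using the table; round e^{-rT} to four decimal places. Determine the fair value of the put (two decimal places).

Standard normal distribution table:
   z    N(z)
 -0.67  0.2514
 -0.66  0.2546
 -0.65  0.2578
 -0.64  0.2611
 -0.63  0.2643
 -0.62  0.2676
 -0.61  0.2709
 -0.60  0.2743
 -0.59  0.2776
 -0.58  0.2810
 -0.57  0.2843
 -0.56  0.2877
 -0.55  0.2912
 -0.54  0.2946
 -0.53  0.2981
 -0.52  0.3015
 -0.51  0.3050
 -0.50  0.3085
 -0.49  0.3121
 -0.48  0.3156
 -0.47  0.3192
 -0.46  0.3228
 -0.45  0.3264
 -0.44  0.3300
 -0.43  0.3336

3.99

T = 1.5;  σ√T = 0.1592
d₁ = [ln(140/145) + (0.081 + 0.13²/2)·1.5] / 0.1592 = [-0.0351 + 0.1342] / 0.1592 = 0.6223 ⇒ 0.62
d₂ = d₁ − σ√T = 0.6223 − 0.1592 = 0.4631 ⇒ 0.46
e^(−rT) = e^(−0.081·1.5) = 0.8856
N(−d₂) = N(-0.46) = 0.3228;  N(−d₁) = N(-0.62) = 0.2676
P = 145·0.8856·0.3228 − 140·0.2676 = 41.4514 − 37.4640 = 3.9874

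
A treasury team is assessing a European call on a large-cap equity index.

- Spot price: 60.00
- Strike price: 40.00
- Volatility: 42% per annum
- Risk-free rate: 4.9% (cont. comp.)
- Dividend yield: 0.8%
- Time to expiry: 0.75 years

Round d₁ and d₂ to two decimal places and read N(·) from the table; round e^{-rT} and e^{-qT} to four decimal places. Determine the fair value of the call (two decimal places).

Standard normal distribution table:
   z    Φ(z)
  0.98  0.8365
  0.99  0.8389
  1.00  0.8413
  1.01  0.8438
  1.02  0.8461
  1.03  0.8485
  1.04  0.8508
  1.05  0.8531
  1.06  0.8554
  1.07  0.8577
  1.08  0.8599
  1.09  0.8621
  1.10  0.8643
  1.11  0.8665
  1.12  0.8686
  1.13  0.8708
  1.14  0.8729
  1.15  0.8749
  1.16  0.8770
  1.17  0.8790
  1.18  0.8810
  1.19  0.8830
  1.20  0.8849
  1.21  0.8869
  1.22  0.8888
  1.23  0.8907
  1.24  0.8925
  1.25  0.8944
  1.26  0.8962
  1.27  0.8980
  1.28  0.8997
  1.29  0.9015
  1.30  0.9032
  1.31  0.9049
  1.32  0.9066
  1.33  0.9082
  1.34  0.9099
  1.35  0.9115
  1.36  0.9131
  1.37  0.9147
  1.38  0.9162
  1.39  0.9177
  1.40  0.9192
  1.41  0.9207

σ√T = 0.42 × 0.8660 = 0.3637
d₁ = [ln(60/40) + (0.049 − 0.008 + 0.42²/2)·0.75] / 0.3637 = [0.4055 + 0.0969] / 0.3637 = 1.3811 → 1.38
d₂ = d₁ − σ√T = 1.3811 − 0.3637 = 1.0174 → 1.02
e^(−qT) = e^(−0.008·0.75) = 0.9940;  e^(−rT) = e^(−0.049·0.75) = 0.9639
C = 60·0.9940·N(1.38) − 40·0.9639·N(1.02) = 60·0.9940·0.9162 − 40·0.9639·0.8461 = 54.6422 − 32.6222 = 22.0199

22.02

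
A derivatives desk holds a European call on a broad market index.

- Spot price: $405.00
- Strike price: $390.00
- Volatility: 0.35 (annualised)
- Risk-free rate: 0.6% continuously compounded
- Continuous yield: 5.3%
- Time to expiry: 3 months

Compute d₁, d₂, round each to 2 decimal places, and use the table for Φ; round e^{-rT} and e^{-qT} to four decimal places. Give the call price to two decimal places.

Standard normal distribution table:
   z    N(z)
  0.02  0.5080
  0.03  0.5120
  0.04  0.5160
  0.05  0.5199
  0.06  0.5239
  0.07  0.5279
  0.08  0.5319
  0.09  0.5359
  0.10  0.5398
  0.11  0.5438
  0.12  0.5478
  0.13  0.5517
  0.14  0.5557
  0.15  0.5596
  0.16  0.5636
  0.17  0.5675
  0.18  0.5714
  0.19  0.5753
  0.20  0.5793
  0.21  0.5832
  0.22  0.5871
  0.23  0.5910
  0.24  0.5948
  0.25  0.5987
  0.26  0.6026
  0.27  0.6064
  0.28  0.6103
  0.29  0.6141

$33.70

σ√T = 0.35 × 0.5000 = 0.1750
d₁ = [ln(405/390) + (0.006 − 0.053 + 0.35²/2)·0.25] / 0.1750 = [0.0377 + 0.0036] / 0.1750 = 0.2360 ⇒ 0.24
d₂ = d₁ − σ√T = 0.2360 − 0.1750 = 0.0610 ⇒ 0.06
e^(−qT) = e^(−0.053·0.25) = 0.9868;  e^(−rT) = e^(−0.006·0.25) = 0.9985
N(d₁) = N(0.24) = 0.5948;  N(d₂) = N(0.06) = 0.5239
C = 405·0.9868·0.5948 − 390·0.9985·0.5239 = 237.7142 − 204.0145 = 33.6997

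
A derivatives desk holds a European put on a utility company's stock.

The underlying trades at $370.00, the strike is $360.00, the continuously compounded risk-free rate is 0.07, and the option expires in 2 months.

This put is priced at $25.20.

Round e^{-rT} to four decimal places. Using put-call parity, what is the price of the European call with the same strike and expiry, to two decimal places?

exp(−rT) = exp(−0.07·0.1667) = 0.9884
Put-call parity: C − P = S − K·e^(−rT) = 370 − 360·0.9884 = 370 − 355.8240 = 14.1760
C = P + (C − P) = 25.20 + (14.1760) = 39.3760

$39.38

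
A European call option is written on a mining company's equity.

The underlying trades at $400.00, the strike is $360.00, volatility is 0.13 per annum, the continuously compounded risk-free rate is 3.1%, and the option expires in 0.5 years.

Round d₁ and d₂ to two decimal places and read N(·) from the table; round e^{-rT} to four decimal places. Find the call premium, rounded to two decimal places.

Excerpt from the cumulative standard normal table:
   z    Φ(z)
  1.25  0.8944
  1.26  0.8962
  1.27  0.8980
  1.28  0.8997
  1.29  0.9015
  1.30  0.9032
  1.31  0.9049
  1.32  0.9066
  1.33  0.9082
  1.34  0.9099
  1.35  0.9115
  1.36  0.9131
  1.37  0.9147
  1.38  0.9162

T = 0.5;  σ√T = 0.0919
d₁ = [ln(400/360) + (0.031 + 0.13²/2)·0.5] / 0.0919 = [0.1054 + 0.0197] / 0.0919 = 1.3608 ⇒ 1.36
d₂ = d₁ − σ√T = 1.3608 − 0.0919 = 1.2688 ⇒ 1.27
e^(−rT) = e^(−0.031·0.5) = 0.9846
N(d₁) = N(1.36) = 0.9131;  N(d₂) = N(1.27) = 0.8980
C = 400·0.9131 − 360·0.9846·0.8980 = 365.2400 − 318.3015 = 46.9385

$46.94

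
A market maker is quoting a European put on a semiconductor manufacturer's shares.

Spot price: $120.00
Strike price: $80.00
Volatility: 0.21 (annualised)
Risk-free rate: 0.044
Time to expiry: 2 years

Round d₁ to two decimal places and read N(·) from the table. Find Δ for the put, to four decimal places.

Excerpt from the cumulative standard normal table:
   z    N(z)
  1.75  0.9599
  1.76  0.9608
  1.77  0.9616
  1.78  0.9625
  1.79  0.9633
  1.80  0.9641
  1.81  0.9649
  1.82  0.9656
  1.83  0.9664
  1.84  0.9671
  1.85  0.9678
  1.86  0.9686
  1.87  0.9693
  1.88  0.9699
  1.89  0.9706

-0.0351

σ√T = 0.21 × 1.4142 = 0.2970
d₁ = [ln(120/80) + (0.044 + ½·0.21²)·2] / (σ√T) = (0.4055 + 0.1321) / 0.2970 = 1.8101 ⇒ 1.81
N(d₁) = N(1.81) = 0.9649
Δ_put = N(d₁) − 1 = 0.9649 − 1 = -0.0351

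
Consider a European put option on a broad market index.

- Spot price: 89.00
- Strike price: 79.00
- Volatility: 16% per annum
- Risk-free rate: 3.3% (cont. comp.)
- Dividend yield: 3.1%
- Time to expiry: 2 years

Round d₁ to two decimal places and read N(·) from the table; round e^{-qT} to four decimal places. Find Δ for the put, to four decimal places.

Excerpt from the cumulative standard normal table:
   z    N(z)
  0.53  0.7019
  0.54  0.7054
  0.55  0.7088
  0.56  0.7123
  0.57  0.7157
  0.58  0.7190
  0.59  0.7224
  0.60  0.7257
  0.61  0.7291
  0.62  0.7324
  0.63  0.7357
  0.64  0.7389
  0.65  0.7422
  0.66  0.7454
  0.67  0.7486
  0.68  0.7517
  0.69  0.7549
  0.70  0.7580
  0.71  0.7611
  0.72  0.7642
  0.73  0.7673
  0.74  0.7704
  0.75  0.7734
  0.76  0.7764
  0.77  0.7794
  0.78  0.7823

-0.2393

σ√T = 0.16·√2 = 0.2263
d₁ = [ln(89/79) + (0.033 − 0.031 + 0.16²/2)·2] / 0.2263 = [0.1192 + 0.0296] / 0.2263 = 0.6576 which rounds to 0.66
N(d₁) = N(0.66) = 0.7454
Δ_put = e^(−qT)·(N(d₁) − 1) = 0.9399·(0.7454 − 1) = -0.2393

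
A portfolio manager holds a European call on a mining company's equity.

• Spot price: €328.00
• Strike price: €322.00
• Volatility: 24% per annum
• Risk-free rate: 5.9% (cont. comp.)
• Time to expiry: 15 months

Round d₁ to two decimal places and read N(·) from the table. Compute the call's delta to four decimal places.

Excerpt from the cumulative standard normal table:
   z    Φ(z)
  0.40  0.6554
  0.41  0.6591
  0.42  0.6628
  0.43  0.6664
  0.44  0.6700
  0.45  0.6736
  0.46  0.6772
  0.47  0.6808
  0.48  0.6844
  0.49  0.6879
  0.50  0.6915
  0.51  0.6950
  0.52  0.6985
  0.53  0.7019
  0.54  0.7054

σ√T = 0.24·√1.25 = 0.2683
d₁ = [ln(328/322) + (0.059 + ½·0.24²)·1.25] / (σ√T) = (0.0185 + 0.1097) / 0.2683 = 0.4778 which rounds to 0.48
N(d₁) = N(0.48) = 0.6844
Δ_call = N(d₁) = 0.6844

0.6844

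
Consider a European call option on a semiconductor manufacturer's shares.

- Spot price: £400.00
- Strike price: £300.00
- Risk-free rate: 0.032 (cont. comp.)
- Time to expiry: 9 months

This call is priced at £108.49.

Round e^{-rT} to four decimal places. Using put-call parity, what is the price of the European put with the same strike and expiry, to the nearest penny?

£1.38

e^(−rT) = e^(−0.032·0.75) = 0.9763
Put-call parity: C − P = S − K·e^(−rT) = 400 − 300·0.9763 = 400 − 292.8900 = 107.1100
P = C − (C − P) = 108.49 − (107.1100) = 1.3800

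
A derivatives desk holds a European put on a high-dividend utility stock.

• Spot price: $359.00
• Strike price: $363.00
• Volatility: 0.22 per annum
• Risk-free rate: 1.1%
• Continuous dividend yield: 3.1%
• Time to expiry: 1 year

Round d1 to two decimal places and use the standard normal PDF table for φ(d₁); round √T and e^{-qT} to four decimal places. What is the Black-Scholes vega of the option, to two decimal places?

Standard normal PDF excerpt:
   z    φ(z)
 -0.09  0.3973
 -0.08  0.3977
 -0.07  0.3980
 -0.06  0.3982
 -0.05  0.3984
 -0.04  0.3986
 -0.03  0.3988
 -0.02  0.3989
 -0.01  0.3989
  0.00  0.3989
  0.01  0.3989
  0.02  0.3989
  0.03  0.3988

σ√T = 0.22 × 1.0000 = 0.2200
d₁ = [ln(359/363) + (0.011 − 0.031 + ½·0.22²)·1] / (σ√T) = (-0.0111 + 0.0042) / 0.2200 = -0.0313 which rounds to -0.03
√T = √1 = 1.0000
φ(d₁) = φ(-0.03) = 0.3988
exp(−qT) = exp(−0.031·1) = 0.9695
vega = S·exp(−qT)·φ(d₁)·√T = 359·0.9695·0.3988·1.0000 = 138.8025

138.80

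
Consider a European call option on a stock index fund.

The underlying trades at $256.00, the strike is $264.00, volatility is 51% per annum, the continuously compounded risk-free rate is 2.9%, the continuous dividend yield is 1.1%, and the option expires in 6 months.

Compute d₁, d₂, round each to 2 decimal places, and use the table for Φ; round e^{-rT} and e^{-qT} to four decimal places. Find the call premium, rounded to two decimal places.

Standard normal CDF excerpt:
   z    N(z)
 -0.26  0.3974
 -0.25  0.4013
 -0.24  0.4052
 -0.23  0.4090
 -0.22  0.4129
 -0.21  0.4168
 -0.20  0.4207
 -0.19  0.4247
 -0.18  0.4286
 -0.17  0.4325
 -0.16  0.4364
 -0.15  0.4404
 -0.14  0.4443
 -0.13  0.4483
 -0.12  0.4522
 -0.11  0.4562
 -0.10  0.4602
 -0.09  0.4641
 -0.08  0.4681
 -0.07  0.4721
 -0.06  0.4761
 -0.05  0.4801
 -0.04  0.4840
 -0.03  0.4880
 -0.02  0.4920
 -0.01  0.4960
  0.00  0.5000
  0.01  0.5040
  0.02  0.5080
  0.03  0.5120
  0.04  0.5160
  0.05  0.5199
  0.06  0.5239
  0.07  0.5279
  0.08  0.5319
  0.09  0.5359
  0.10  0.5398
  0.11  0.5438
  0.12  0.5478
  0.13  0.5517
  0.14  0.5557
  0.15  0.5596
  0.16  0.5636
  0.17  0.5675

σ√T = 0.51 × 0.7071 = 0.3606
d₁ = [ln(256/264) + (0.029 − 0.011 + 0.51²/2)·0.5] / 0.3606 = [-0.0308 + 0.0740] / 0.3606 = 0.1199 which rounds to 0.12
d₂ = d₁ − σ√T = 0.1199 − 0.3606 = -0.2407 which rounds to -0.24
exp(−qT) = exp(−0.011·0.5) = 0.9945;  exp(−rT) = exp(−0.029·0.5) = 0.9856
N(d₁) = N(0.12) = 0.5478;  N(d₂) = N(-0.24) = 0.4052
C = 256·0.9945·0.5478 − 264·0.9856·0.4052 = 139.4655 − 105.4324 = 34.0331

$34.03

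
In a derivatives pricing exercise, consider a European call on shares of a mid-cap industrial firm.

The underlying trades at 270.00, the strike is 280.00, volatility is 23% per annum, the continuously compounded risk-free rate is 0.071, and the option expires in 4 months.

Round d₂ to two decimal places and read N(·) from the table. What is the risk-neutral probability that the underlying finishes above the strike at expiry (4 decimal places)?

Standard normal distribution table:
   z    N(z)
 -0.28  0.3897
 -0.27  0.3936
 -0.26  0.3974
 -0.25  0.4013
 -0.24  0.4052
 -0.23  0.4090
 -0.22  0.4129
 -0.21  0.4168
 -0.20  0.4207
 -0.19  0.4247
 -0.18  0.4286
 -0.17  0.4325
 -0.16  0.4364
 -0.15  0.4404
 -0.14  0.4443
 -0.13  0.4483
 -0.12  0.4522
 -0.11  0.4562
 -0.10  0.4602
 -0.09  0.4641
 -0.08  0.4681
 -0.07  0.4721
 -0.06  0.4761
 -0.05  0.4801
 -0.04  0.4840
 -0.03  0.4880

σ√T = 0.23·√0.3333 = 0.1328
d₁ = [ln(270/280) + (0.071 + ½·0.23²)·0.3333] / (σ√T) = (-0.0364 + 0.0325) / 0.1328 = -0.0293 ≈ -0.03
d₂ = -0.0293 − 0.1328 = -0.1620 ≈ -0.16
Pr(exercise) under Q = N(d₂) = 0.4364

0.4364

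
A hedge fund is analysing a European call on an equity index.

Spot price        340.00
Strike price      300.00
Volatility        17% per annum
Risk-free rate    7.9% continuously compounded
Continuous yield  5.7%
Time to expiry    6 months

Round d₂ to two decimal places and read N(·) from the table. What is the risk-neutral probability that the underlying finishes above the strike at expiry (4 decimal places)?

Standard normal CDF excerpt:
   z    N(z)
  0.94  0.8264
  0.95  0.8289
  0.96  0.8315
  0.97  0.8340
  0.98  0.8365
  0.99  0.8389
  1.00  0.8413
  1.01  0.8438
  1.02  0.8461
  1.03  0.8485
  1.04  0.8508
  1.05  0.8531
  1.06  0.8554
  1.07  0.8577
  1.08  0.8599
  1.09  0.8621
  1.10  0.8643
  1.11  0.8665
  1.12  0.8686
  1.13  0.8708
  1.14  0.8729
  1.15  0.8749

0.8577

T = 0.5;  σ√T = 0.1202
d₁ = [ln(340/300) + (0.079 − 0.057 + 0.17²/2)·0.5] / 0.1202 = [0.1252 + 0.0182] / 0.1202 = 1.1928 ≈ 1.19
d₂ = d₁ − σ√T = 1.1928 − 0.1202 = 1.0726 ≈ 1.07
Pr(exercise) under Q = N(d₂) = 0.8577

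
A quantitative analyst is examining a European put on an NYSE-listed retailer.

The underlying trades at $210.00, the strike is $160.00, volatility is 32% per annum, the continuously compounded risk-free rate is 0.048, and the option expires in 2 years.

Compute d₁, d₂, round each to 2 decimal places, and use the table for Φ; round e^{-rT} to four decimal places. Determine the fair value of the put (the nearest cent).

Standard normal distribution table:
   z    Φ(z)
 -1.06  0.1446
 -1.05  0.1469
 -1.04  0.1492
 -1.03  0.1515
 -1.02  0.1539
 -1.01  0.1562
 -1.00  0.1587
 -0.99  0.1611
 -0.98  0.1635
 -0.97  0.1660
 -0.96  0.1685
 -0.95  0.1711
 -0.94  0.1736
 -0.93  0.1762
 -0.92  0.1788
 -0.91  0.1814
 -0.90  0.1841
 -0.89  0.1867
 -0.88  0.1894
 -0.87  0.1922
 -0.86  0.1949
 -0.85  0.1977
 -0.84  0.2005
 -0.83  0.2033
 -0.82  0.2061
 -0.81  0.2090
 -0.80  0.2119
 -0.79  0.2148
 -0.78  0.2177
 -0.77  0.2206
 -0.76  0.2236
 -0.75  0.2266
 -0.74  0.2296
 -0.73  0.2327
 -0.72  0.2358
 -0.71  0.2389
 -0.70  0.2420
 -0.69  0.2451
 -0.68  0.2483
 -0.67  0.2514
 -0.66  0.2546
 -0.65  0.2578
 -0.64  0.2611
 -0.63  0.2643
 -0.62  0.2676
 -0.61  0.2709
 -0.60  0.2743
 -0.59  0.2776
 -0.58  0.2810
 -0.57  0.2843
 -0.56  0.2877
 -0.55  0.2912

σ√T = 0.32·√2 = 0.4525
d₁ = [ln(210/160) + (0.048 + 0.32²/2)·2] / 0.4525 = [0.2719 + 0.1984] / 0.4525 = 1.0393 ⇒ 1.04
d₂ = d₁ − σ√T = 1.0393 − 0.4525 = 0.5868 ⇒ 0.59
e^(−rT) = e^(−0.048·2) = 0.9085
N(−d₂) = N(-0.59) = 0.2776;  N(−d₁) = N(-1.04) = 0.1492
P = 160·0.9085·0.2776 − 210·0.1492 = 40.3519 − 31.3320 = 9.0199

$9.02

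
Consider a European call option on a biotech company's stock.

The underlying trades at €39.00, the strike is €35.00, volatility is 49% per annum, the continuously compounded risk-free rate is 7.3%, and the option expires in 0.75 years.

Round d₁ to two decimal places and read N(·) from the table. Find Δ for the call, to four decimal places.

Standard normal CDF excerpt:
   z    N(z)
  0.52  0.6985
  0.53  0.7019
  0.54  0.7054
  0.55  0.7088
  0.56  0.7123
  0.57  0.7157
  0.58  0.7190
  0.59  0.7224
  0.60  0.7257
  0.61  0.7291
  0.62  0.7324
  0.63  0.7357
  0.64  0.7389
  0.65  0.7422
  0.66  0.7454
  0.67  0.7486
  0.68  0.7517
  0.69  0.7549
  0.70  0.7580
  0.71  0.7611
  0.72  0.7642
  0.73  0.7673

σ√T = 0.49 × 0.8660 = 0.4244
d₁ = [ln(39/35) + (0.073 + 0.49²/2)·0.75] / 0.4244 = [0.1082 + 0.1448] / 0.4244 = 0.5962 which rounds to 0.60
N(d₁) = N(0.60) = 0.7257
Δ_call = N(d₁) = 0.7257

0.7257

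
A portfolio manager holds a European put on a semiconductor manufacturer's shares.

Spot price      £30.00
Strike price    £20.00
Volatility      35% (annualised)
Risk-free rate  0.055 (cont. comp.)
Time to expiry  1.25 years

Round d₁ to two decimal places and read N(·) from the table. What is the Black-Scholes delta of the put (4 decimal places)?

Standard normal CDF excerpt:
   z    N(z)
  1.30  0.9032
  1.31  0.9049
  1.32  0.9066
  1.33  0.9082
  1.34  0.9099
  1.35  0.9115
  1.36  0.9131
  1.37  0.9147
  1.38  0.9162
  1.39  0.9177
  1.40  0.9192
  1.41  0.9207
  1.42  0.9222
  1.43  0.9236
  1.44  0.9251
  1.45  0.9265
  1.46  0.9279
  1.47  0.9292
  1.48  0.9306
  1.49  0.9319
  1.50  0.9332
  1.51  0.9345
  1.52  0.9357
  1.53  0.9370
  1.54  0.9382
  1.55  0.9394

-0.0793

σ√T = 0.35·√1.25 = 0.3913
d₁ = [ln(30/20) + (0.055 + 0.35²/2)·1.25] / 0.3913 = [0.4055 + 0.1453] / 0.3913 = 1.4075 ⇒ 1.41
N(d₁) = N(1.41) = 0.9207
Δ_put = N(d₁) − 1 = 0.9207 − 1 = -0.0793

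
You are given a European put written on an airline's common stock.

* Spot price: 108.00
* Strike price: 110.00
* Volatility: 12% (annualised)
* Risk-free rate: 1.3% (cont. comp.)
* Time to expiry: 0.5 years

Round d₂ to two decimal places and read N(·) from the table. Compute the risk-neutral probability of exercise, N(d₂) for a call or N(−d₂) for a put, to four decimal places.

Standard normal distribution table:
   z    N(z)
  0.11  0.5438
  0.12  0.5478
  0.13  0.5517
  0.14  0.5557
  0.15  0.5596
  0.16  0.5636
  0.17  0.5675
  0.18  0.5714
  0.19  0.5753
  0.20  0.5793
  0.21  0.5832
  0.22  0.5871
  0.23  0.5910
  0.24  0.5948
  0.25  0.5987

T = 0.5;  σ√T = 0.0849
d₁ = [ln(108/110) + (0.013 + 0.12²/2)·0.5] / 0.0849 = [-0.0183 + 0.0101] / 0.0849 = -0.0972 which rounds to -0.10
d₂ = d₁ − σ√T = -0.0972 − 0.0849 = -0.1821 which rounds to -0.18
Pr(exercise) under Q = N(−d₂) = N(0.18) = 0.5714

0.5714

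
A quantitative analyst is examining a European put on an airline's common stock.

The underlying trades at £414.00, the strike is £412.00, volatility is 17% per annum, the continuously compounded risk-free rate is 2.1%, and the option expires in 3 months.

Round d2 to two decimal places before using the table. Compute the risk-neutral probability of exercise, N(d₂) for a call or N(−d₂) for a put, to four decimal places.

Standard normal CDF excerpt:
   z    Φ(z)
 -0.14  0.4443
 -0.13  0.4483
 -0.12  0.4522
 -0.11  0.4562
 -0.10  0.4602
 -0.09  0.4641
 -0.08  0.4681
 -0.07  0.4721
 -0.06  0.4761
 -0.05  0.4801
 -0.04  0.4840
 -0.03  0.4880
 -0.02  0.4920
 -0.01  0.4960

σ√T = 0.17·√0.25 = 0.0850
ln(S/K) + (r + σ²/2)T = ln(414/412) + (0.021 + 0.17²/2)·0.25 = 0.0048 + 0.0089 = 0.0137
d₁ = 0.0137 / 0.0850 = 0.1612 which rounds to 0.16
d₂ = d₁ − σ√T = 0.1612 − 0.0850 = 0.0762 which rounds to 0.08
Risk-neutral Pr[S_T < K] = N(−d₂) = N(-0.08) = 0.4681

0.4681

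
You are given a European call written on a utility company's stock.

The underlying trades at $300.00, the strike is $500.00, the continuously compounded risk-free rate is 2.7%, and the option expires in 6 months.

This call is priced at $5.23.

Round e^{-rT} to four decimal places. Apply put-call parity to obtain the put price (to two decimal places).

$198.53

exp(−rT) = exp(−0.027·0.5) = 0.9866
Put-call parity: C − P = S − K·e^(−rT) = 300 − 500·0.9866 = 300 − 493.3000 = -193.3000
P = C − (C − P) = 5.23 − (-193.3000) = 198.5300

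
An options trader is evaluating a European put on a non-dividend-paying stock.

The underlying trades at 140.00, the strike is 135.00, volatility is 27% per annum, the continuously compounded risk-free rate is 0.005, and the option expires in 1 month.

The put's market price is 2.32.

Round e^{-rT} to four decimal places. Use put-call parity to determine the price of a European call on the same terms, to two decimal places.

exp(−rT) = exp(−0.005·0.08333) = 0.9996
Put-call parity: C − P = S − K·e^(−rT) = 140 − 135·0.9996 = 140 − 134.9460 = 5.0540
C = P + (C − P) = 2.32 + (5.0540) = 7.3740

7.37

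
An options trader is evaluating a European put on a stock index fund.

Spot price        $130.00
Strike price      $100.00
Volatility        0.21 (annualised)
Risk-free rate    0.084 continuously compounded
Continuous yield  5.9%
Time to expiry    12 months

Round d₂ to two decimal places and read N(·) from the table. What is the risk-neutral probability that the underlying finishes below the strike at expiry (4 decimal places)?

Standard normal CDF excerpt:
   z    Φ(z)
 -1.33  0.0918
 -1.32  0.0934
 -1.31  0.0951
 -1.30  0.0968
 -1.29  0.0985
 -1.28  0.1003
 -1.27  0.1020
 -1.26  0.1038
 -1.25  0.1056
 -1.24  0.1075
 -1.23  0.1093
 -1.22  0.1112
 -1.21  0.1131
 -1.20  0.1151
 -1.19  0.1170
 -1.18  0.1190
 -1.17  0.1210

0.1038

T = 1;  σ√T = 0.2100
d₁ = [ln(130/100) + (0.084 − 0.059 + 0.21²/2)·1] / 0.2100 = [0.2624 + 0.0471] / 0.2100 = 1.4734 → 1.47
d₂ = d₁ − σ√T = 1.4734 − 0.2100 = 1.2634 → 1.26
Risk-neutral Pr[S_T < K] = N(−d₂) = N(-1.26) = 0.1038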